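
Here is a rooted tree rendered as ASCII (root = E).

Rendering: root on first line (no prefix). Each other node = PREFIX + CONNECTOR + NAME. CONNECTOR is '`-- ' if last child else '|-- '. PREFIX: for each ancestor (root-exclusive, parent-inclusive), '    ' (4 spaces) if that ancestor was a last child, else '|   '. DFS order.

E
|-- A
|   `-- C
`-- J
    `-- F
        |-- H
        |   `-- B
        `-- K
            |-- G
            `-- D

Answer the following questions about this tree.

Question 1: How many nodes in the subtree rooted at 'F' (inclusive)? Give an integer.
Subtree rooted at F contains: B, D, F, G, H, K
Count = 6

Answer: 6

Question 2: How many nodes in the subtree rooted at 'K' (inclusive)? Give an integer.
Answer: 3

Derivation:
Subtree rooted at K contains: D, G, K
Count = 3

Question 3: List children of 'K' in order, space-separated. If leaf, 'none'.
Node K's children (from adjacency): G, D

Answer: G D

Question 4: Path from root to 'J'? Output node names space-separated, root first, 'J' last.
Walk down from root: E -> J

Answer: E J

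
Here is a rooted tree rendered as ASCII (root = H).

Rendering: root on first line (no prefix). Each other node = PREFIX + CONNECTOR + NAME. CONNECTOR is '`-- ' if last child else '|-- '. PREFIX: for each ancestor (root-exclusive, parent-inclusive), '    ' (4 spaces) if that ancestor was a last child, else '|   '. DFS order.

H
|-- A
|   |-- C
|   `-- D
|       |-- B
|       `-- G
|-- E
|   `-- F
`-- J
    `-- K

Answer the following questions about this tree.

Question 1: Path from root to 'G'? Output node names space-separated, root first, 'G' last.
Answer: H A D G

Derivation:
Walk down from root: H -> A -> D -> G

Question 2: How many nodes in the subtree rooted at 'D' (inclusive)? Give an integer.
Subtree rooted at D contains: B, D, G
Count = 3

Answer: 3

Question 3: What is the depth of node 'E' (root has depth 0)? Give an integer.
Answer: 1

Derivation:
Path from root to E: H -> E
Depth = number of edges = 1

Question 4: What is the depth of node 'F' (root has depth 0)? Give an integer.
Path from root to F: H -> E -> F
Depth = number of edges = 2

Answer: 2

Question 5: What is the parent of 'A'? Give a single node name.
Scan adjacency: A appears as child of H

Answer: H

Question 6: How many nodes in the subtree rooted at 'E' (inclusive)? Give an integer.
Subtree rooted at E contains: E, F
Count = 2

Answer: 2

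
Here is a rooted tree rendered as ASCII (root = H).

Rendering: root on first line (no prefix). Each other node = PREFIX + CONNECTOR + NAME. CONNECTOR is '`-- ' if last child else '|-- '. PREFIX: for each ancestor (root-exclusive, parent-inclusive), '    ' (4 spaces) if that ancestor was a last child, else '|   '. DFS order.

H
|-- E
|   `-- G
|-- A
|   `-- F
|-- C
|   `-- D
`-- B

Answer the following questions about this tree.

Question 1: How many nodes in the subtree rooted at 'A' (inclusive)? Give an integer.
Answer: 2

Derivation:
Subtree rooted at A contains: A, F
Count = 2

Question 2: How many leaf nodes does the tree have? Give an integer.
Answer: 4

Derivation:
Leaves (nodes with no children): B, D, F, G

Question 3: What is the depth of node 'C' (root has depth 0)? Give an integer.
Answer: 1

Derivation:
Path from root to C: H -> C
Depth = number of edges = 1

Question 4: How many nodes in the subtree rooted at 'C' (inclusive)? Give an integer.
Answer: 2

Derivation:
Subtree rooted at C contains: C, D
Count = 2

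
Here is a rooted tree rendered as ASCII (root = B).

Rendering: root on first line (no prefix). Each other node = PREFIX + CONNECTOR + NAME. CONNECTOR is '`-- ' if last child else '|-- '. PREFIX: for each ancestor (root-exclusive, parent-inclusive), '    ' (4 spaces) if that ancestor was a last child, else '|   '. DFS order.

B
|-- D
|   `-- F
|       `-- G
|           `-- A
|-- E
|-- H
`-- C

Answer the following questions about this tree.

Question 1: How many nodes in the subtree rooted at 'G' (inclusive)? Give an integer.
Subtree rooted at G contains: A, G
Count = 2

Answer: 2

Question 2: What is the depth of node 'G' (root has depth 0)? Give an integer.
Answer: 3

Derivation:
Path from root to G: B -> D -> F -> G
Depth = number of edges = 3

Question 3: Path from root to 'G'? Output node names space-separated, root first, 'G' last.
Walk down from root: B -> D -> F -> G

Answer: B D F G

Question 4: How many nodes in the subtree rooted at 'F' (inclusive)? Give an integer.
Answer: 3

Derivation:
Subtree rooted at F contains: A, F, G
Count = 3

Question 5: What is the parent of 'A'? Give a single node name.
Scan adjacency: A appears as child of G

Answer: G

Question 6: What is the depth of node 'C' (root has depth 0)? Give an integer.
Answer: 1

Derivation:
Path from root to C: B -> C
Depth = number of edges = 1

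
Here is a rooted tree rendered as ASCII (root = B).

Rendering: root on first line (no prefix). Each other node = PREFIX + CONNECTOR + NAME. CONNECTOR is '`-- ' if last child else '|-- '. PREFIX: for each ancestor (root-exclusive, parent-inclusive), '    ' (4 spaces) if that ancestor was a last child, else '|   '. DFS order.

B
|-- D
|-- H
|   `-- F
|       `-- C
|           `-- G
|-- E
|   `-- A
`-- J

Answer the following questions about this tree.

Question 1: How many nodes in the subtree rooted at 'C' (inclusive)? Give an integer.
Subtree rooted at C contains: C, G
Count = 2

Answer: 2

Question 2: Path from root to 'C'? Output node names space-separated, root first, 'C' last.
Answer: B H F C

Derivation:
Walk down from root: B -> H -> F -> C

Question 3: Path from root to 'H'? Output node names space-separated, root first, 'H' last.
Walk down from root: B -> H

Answer: B H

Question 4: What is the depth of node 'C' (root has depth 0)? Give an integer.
Path from root to C: B -> H -> F -> C
Depth = number of edges = 3

Answer: 3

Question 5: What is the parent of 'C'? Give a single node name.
Scan adjacency: C appears as child of F

Answer: F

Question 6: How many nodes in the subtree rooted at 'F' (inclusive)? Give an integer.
Answer: 3

Derivation:
Subtree rooted at F contains: C, F, G
Count = 3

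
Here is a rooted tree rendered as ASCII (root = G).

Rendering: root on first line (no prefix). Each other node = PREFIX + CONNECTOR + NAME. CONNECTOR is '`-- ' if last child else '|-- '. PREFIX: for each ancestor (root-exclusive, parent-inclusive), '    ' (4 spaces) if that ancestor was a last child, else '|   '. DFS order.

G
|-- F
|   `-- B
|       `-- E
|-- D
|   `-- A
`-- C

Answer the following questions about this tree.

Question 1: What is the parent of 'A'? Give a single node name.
Answer: D

Derivation:
Scan adjacency: A appears as child of D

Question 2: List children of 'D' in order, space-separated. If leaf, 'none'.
Node D's children (from adjacency): A

Answer: A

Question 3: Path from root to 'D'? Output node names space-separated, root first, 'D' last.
Answer: G D

Derivation:
Walk down from root: G -> D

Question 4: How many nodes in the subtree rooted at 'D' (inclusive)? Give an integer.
Subtree rooted at D contains: A, D
Count = 2

Answer: 2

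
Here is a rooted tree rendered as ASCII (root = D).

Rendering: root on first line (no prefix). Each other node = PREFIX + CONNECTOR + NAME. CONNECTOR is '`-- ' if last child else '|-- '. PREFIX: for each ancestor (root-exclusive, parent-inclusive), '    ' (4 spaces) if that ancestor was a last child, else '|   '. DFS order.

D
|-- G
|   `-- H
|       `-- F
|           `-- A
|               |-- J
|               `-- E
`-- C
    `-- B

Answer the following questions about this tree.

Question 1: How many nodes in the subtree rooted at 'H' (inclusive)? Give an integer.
Subtree rooted at H contains: A, E, F, H, J
Count = 5

Answer: 5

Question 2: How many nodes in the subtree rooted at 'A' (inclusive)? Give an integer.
Subtree rooted at A contains: A, E, J
Count = 3

Answer: 3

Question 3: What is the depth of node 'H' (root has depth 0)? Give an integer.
Path from root to H: D -> G -> H
Depth = number of edges = 2

Answer: 2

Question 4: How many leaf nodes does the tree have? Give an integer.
Leaves (nodes with no children): B, E, J

Answer: 3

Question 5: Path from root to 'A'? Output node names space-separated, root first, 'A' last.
Answer: D G H F A

Derivation:
Walk down from root: D -> G -> H -> F -> A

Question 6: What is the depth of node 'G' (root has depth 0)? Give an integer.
Answer: 1

Derivation:
Path from root to G: D -> G
Depth = number of edges = 1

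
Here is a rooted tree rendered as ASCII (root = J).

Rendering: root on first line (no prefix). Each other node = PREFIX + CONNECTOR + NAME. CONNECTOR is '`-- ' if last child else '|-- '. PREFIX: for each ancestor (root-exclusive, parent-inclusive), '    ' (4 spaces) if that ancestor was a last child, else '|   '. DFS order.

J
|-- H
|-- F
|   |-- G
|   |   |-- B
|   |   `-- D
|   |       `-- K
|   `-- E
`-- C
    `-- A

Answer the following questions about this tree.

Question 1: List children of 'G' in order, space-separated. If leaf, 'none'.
Answer: B D

Derivation:
Node G's children (from adjacency): B, D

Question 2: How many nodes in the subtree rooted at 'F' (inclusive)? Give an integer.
Answer: 6

Derivation:
Subtree rooted at F contains: B, D, E, F, G, K
Count = 6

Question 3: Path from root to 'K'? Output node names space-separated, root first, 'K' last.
Walk down from root: J -> F -> G -> D -> K

Answer: J F G D K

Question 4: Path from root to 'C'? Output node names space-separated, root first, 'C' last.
Answer: J C

Derivation:
Walk down from root: J -> C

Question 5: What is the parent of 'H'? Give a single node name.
Scan adjacency: H appears as child of J

Answer: J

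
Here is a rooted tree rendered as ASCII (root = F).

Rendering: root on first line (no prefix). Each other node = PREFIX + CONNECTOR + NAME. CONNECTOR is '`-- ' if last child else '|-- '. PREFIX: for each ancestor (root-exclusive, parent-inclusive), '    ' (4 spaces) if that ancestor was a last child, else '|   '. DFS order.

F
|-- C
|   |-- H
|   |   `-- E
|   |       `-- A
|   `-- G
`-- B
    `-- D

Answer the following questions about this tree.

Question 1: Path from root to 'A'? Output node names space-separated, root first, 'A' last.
Answer: F C H E A

Derivation:
Walk down from root: F -> C -> H -> E -> A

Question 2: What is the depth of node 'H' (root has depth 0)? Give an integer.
Path from root to H: F -> C -> H
Depth = number of edges = 2

Answer: 2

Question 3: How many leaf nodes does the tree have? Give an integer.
Leaves (nodes with no children): A, D, G

Answer: 3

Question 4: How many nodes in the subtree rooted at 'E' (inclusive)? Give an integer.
Answer: 2

Derivation:
Subtree rooted at E contains: A, E
Count = 2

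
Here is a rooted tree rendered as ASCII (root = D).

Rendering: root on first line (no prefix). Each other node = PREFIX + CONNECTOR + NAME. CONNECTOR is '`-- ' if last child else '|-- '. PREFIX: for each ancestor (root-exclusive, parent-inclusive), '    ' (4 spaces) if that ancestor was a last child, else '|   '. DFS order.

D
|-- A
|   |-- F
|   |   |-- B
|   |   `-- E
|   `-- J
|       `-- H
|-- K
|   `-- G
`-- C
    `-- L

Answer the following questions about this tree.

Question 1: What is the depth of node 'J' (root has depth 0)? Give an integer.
Answer: 2

Derivation:
Path from root to J: D -> A -> J
Depth = number of edges = 2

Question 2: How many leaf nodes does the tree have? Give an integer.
Answer: 5

Derivation:
Leaves (nodes with no children): B, E, G, H, L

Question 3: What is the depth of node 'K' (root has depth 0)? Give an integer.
Path from root to K: D -> K
Depth = number of edges = 1

Answer: 1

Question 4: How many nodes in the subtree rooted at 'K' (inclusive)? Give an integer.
Answer: 2

Derivation:
Subtree rooted at K contains: G, K
Count = 2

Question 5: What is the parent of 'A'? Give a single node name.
Answer: D

Derivation:
Scan adjacency: A appears as child of D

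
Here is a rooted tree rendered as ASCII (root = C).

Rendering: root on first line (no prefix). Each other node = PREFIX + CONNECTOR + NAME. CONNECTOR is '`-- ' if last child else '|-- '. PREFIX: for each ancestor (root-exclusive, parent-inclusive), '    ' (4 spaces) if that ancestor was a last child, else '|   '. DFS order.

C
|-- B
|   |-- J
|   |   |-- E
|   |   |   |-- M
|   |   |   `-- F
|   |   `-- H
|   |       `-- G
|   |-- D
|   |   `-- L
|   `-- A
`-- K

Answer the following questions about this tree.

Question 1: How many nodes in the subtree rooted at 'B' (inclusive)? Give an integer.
Answer: 10

Derivation:
Subtree rooted at B contains: A, B, D, E, F, G, H, J, L, M
Count = 10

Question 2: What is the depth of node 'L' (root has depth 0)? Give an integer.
Answer: 3

Derivation:
Path from root to L: C -> B -> D -> L
Depth = number of edges = 3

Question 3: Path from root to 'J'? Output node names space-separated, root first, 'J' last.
Answer: C B J

Derivation:
Walk down from root: C -> B -> J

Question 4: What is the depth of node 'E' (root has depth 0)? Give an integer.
Answer: 3

Derivation:
Path from root to E: C -> B -> J -> E
Depth = number of edges = 3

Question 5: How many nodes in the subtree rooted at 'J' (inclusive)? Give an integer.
Subtree rooted at J contains: E, F, G, H, J, M
Count = 6

Answer: 6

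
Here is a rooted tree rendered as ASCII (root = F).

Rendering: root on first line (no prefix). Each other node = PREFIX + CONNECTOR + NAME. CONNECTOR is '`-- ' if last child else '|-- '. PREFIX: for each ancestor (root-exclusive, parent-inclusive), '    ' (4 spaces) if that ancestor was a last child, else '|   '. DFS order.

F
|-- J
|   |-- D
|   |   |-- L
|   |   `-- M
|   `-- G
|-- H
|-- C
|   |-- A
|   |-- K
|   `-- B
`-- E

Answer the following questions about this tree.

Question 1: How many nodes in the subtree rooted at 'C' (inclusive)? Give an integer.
Subtree rooted at C contains: A, B, C, K
Count = 4

Answer: 4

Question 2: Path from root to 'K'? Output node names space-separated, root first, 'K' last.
Answer: F C K

Derivation:
Walk down from root: F -> C -> K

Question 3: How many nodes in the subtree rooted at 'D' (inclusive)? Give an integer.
Subtree rooted at D contains: D, L, M
Count = 3

Answer: 3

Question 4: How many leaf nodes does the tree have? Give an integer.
Answer: 8

Derivation:
Leaves (nodes with no children): A, B, E, G, H, K, L, M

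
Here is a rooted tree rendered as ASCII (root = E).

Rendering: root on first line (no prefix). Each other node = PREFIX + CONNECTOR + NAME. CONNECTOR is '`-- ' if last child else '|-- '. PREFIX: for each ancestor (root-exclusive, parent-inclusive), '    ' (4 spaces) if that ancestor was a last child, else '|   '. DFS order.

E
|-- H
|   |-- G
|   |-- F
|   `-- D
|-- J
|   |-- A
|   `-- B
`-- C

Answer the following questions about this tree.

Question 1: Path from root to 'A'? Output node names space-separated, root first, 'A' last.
Answer: E J A

Derivation:
Walk down from root: E -> J -> A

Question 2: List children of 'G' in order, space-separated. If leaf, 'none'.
Answer: none

Derivation:
Node G's children (from adjacency): (leaf)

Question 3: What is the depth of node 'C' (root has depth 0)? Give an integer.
Answer: 1

Derivation:
Path from root to C: E -> C
Depth = number of edges = 1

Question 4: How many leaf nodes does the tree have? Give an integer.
Answer: 6

Derivation:
Leaves (nodes with no children): A, B, C, D, F, G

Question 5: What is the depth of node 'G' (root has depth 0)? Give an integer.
Answer: 2

Derivation:
Path from root to G: E -> H -> G
Depth = number of edges = 2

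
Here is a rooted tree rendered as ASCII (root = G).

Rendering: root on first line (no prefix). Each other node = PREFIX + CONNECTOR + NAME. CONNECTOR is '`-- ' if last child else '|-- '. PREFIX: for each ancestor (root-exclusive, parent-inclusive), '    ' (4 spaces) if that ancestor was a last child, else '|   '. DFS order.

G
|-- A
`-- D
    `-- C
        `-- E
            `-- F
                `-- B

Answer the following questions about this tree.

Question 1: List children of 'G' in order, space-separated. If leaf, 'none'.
Answer: A D

Derivation:
Node G's children (from adjacency): A, D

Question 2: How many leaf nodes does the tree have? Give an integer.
Answer: 2

Derivation:
Leaves (nodes with no children): A, B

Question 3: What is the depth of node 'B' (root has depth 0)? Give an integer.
Path from root to B: G -> D -> C -> E -> F -> B
Depth = number of edges = 5

Answer: 5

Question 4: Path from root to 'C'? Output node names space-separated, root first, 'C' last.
Answer: G D C

Derivation:
Walk down from root: G -> D -> C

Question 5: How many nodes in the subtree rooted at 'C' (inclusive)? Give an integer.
Answer: 4

Derivation:
Subtree rooted at C contains: B, C, E, F
Count = 4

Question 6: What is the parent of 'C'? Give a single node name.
Answer: D

Derivation:
Scan adjacency: C appears as child of D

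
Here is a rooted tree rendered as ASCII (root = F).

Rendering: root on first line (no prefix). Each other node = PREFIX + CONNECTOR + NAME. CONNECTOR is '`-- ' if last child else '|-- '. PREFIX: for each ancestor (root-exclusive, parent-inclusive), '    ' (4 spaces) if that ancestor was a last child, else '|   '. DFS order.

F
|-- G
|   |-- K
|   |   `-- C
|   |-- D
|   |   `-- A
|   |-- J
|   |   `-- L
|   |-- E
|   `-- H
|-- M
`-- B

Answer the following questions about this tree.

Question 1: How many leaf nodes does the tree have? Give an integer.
Answer: 7

Derivation:
Leaves (nodes with no children): A, B, C, E, H, L, M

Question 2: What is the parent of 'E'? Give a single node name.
Scan adjacency: E appears as child of G

Answer: G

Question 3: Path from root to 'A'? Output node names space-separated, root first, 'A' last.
Walk down from root: F -> G -> D -> A

Answer: F G D A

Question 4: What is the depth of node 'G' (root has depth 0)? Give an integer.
Answer: 1

Derivation:
Path from root to G: F -> G
Depth = number of edges = 1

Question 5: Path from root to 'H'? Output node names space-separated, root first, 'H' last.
Answer: F G H

Derivation:
Walk down from root: F -> G -> H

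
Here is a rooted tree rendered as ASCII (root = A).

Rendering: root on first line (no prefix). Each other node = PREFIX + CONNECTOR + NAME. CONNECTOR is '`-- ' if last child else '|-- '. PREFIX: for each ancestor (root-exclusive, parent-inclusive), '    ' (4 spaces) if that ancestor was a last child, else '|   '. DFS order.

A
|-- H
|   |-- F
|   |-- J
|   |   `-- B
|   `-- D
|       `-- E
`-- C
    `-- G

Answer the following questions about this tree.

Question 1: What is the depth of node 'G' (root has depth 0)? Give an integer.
Path from root to G: A -> C -> G
Depth = number of edges = 2

Answer: 2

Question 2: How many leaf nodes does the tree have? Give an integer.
Answer: 4

Derivation:
Leaves (nodes with no children): B, E, F, G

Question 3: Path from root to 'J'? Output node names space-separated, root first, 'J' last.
Walk down from root: A -> H -> J

Answer: A H J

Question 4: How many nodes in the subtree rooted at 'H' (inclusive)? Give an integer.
Subtree rooted at H contains: B, D, E, F, H, J
Count = 6

Answer: 6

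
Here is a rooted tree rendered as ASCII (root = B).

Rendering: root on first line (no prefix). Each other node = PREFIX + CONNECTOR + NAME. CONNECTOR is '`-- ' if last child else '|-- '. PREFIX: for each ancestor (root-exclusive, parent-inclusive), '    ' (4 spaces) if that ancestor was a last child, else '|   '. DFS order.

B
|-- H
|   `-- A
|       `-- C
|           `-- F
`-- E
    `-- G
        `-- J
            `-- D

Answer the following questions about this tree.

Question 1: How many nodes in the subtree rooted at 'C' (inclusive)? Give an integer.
Subtree rooted at C contains: C, F
Count = 2

Answer: 2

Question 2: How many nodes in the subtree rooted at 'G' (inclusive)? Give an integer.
Subtree rooted at G contains: D, G, J
Count = 3

Answer: 3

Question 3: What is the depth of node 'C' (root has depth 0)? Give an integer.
Path from root to C: B -> H -> A -> C
Depth = number of edges = 3

Answer: 3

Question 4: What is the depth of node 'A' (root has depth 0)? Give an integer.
Path from root to A: B -> H -> A
Depth = number of edges = 2

Answer: 2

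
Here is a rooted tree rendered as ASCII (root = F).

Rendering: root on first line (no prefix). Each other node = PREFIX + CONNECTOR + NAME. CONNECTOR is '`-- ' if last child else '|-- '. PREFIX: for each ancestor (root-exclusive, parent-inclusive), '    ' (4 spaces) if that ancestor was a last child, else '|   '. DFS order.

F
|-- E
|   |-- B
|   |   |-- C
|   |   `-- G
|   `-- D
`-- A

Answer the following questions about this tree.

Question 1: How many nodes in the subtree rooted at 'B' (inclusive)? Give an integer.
Answer: 3

Derivation:
Subtree rooted at B contains: B, C, G
Count = 3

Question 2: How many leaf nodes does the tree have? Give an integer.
Answer: 4

Derivation:
Leaves (nodes with no children): A, C, D, G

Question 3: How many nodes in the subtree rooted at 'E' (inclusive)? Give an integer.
Answer: 5

Derivation:
Subtree rooted at E contains: B, C, D, E, G
Count = 5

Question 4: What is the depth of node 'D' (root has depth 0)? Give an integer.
Answer: 2

Derivation:
Path from root to D: F -> E -> D
Depth = number of edges = 2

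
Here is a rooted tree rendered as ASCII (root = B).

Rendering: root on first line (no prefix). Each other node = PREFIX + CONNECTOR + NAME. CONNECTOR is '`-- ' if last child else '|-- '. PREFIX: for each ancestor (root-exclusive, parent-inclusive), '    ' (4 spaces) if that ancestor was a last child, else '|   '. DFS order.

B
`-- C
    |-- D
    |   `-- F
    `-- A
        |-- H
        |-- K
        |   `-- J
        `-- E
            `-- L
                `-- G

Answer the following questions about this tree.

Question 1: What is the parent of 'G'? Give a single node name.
Scan adjacency: G appears as child of L

Answer: L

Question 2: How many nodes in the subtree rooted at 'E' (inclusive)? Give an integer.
Answer: 3

Derivation:
Subtree rooted at E contains: E, G, L
Count = 3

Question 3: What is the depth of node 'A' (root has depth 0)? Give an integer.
Path from root to A: B -> C -> A
Depth = number of edges = 2

Answer: 2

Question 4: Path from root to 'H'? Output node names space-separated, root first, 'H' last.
Answer: B C A H

Derivation:
Walk down from root: B -> C -> A -> H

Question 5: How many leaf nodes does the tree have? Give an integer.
Answer: 4

Derivation:
Leaves (nodes with no children): F, G, H, J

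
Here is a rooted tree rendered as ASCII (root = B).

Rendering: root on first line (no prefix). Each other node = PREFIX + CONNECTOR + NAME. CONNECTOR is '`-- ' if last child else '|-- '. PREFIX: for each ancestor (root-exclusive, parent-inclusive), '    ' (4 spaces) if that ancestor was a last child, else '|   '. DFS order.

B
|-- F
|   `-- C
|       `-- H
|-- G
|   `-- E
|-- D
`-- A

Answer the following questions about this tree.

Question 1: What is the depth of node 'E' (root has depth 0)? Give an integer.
Path from root to E: B -> G -> E
Depth = number of edges = 2

Answer: 2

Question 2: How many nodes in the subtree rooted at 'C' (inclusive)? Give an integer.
Subtree rooted at C contains: C, H
Count = 2

Answer: 2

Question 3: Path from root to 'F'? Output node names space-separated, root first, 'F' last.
Walk down from root: B -> F

Answer: B F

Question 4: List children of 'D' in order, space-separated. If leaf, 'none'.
Answer: none

Derivation:
Node D's children (from adjacency): (leaf)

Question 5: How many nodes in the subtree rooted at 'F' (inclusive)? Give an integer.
Answer: 3

Derivation:
Subtree rooted at F contains: C, F, H
Count = 3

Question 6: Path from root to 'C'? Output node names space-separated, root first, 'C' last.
Answer: B F C

Derivation:
Walk down from root: B -> F -> C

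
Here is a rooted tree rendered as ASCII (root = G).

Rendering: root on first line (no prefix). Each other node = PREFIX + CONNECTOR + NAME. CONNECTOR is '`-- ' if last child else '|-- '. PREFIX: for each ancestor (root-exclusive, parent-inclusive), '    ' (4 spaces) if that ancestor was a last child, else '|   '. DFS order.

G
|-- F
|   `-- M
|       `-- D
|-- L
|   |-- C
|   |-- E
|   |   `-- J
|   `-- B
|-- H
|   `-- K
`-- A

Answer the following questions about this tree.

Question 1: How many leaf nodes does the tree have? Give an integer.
Leaves (nodes with no children): A, B, C, D, J, K

Answer: 6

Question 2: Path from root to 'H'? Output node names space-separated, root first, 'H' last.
Answer: G H

Derivation:
Walk down from root: G -> H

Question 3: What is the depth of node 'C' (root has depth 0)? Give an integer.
Answer: 2

Derivation:
Path from root to C: G -> L -> C
Depth = number of edges = 2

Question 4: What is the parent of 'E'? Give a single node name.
Scan adjacency: E appears as child of L

Answer: L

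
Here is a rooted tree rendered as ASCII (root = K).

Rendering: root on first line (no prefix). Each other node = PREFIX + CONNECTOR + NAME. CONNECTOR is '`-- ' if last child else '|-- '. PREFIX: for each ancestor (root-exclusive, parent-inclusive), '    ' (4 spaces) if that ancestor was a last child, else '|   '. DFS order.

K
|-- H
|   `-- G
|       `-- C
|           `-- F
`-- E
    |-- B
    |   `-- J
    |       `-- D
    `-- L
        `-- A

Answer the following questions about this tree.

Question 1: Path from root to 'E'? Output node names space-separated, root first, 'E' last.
Answer: K E

Derivation:
Walk down from root: K -> E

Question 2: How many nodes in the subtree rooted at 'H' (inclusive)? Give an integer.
Answer: 4

Derivation:
Subtree rooted at H contains: C, F, G, H
Count = 4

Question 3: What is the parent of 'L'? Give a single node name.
Answer: E

Derivation:
Scan adjacency: L appears as child of E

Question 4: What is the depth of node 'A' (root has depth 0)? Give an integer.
Path from root to A: K -> E -> L -> A
Depth = number of edges = 3

Answer: 3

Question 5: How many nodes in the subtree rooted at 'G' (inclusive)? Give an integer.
Answer: 3

Derivation:
Subtree rooted at G contains: C, F, G
Count = 3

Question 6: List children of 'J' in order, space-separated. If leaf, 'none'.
Node J's children (from adjacency): D

Answer: D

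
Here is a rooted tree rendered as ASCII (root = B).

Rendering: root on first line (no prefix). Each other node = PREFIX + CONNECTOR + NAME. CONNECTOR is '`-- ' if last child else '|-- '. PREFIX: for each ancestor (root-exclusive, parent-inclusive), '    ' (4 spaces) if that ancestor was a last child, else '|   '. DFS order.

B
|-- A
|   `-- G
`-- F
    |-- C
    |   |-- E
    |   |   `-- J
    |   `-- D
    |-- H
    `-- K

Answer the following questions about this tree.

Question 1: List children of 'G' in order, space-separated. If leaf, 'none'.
Node G's children (from adjacency): (leaf)

Answer: none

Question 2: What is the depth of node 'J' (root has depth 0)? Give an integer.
Path from root to J: B -> F -> C -> E -> J
Depth = number of edges = 4

Answer: 4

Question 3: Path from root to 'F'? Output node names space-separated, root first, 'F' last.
Walk down from root: B -> F

Answer: B F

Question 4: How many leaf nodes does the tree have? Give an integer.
Answer: 5

Derivation:
Leaves (nodes with no children): D, G, H, J, K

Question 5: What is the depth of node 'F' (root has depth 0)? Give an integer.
Answer: 1

Derivation:
Path from root to F: B -> F
Depth = number of edges = 1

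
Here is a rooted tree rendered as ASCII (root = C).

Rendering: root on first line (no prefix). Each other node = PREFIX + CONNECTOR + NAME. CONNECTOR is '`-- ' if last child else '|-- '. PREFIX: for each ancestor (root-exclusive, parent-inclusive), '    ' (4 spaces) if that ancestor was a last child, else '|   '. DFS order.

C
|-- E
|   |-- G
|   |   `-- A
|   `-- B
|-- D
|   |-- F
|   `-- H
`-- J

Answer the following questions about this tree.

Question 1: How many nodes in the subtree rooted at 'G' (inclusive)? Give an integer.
Answer: 2

Derivation:
Subtree rooted at G contains: A, G
Count = 2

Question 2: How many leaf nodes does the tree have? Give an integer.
Answer: 5

Derivation:
Leaves (nodes with no children): A, B, F, H, J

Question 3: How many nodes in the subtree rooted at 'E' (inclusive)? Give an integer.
Answer: 4

Derivation:
Subtree rooted at E contains: A, B, E, G
Count = 4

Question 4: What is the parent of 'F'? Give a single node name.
Scan adjacency: F appears as child of D

Answer: D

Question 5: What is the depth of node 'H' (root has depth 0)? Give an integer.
Path from root to H: C -> D -> H
Depth = number of edges = 2

Answer: 2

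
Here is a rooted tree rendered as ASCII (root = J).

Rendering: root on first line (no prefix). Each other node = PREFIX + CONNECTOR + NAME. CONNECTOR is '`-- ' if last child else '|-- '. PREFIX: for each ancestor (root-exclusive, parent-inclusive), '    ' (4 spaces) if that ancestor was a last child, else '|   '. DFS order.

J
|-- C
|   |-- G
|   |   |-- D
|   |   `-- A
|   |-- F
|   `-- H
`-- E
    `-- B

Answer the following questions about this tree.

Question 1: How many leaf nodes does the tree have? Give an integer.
Answer: 5

Derivation:
Leaves (nodes with no children): A, B, D, F, H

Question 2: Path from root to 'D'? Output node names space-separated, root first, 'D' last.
Answer: J C G D

Derivation:
Walk down from root: J -> C -> G -> D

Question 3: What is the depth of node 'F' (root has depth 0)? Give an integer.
Path from root to F: J -> C -> F
Depth = number of edges = 2

Answer: 2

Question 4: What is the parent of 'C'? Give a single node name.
Answer: J

Derivation:
Scan adjacency: C appears as child of J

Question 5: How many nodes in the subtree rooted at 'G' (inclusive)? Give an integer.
Subtree rooted at G contains: A, D, G
Count = 3

Answer: 3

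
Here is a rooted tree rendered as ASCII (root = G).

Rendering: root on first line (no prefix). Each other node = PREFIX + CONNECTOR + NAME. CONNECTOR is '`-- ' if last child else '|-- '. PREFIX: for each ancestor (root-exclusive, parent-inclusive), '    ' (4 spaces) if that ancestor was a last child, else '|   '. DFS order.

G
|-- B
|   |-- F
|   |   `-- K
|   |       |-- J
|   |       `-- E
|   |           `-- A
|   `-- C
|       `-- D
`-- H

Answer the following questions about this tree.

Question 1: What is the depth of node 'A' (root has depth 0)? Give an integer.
Answer: 5

Derivation:
Path from root to A: G -> B -> F -> K -> E -> A
Depth = number of edges = 5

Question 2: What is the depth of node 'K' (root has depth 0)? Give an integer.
Path from root to K: G -> B -> F -> K
Depth = number of edges = 3

Answer: 3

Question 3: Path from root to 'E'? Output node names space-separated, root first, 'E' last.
Walk down from root: G -> B -> F -> K -> E

Answer: G B F K E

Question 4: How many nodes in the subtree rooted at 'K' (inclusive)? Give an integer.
Subtree rooted at K contains: A, E, J, K
Count = 4

Answer: 4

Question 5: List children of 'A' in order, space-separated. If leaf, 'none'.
Answer: none

Derivation:
Node A's children (from adjacency): (leaf)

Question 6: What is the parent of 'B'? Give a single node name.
Answer: G

Derivation:
Scan adjacency: B appears as child of G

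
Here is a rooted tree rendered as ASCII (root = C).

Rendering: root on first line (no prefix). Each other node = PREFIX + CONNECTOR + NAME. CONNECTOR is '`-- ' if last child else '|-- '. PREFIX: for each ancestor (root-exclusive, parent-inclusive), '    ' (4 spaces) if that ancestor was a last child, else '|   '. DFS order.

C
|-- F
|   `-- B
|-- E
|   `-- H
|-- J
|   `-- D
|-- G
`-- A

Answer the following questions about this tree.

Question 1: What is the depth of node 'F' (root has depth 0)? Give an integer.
Path from root to F: C -> F
Depth = number of edges = 1

Answer: 1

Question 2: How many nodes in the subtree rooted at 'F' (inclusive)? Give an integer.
Subtree rooted at F contains: B, F
Count = 2

Answer: 2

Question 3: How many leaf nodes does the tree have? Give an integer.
Answer: 5

Derivation:
Leaves (nodes with no children): A, B, D, G, H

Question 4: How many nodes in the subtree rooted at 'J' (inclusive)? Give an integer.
Answer: 2

Derivation:
Subtree rooted at J contains: D, J
Count = 2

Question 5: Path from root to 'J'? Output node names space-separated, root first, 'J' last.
Walk down from root: C -> J

Answer: C J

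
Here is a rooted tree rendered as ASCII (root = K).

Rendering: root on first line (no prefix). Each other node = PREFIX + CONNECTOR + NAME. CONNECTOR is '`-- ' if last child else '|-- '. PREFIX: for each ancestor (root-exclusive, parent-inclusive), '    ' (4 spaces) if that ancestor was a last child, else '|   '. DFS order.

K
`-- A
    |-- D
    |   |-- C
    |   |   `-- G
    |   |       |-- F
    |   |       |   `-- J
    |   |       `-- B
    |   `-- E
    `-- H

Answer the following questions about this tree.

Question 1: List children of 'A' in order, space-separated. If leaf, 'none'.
Answer: D H

Derivation:
Node A's children (from adjacency): D, H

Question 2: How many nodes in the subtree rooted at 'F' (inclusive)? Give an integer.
Subtree rooted at F contains: F, J
Count = 2

Answer: 2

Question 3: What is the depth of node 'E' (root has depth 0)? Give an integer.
Answer: 3

Derivation:
Path from root to E: K -> A -> D -> E
Depth = number of edges = 3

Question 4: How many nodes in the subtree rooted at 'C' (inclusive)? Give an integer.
Subtree rooted at C contains: B, C, F, G, J
Count = 5

Answer: 5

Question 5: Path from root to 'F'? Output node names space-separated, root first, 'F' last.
Walk down from root: K -> A -> D -> C -> G -> F

Answer: K A D C G F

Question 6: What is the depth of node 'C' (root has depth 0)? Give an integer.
Path from root to C: K -> A -> D -> C
Depth = number of edges = 3

Answer: 3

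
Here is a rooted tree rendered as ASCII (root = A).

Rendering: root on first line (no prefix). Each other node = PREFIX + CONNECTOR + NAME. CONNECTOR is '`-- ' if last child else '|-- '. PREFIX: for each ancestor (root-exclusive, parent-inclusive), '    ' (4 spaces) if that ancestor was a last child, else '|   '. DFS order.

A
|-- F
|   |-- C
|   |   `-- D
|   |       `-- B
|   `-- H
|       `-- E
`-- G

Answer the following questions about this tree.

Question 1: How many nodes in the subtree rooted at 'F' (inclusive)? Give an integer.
Answer: 6

Derivation:
Subtree rooted at F contains: B, C, D, E, F, H
Count = 6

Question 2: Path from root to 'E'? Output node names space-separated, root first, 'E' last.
Walk down from root: A -> F -> H -> E

Answer: A F H E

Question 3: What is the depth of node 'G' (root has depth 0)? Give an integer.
Answer: 1

Derivation:
Path from root to G: A -> G
Depth = number of edges = 1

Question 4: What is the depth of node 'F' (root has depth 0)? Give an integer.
Path from root to F: A -> F
Depth = number of edges = 1

Answer: 1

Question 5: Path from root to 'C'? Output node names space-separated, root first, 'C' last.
Walk down from root: A -> F -> C

Answer: A F C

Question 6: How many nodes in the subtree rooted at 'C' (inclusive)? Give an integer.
Subtree rooted at C contains: B, C, D
Count = 3

Answer: 3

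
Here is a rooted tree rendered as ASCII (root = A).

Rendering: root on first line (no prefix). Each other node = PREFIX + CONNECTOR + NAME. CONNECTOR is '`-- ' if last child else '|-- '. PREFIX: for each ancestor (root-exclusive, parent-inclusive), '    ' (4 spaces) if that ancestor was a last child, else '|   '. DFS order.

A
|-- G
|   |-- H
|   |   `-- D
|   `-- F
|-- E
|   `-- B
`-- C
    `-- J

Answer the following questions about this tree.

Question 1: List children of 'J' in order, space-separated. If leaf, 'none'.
Answer: none

Derivation:
Node J's children (from adjacency): (leaf)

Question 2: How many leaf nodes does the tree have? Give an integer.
Leaves (nodes with no children): B, D, F, J

Answer: 4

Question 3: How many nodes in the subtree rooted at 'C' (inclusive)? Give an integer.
Subtree rooted at C contains: C, J
Count = 2

Answer: 2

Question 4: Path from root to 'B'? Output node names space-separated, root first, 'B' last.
Answer: A E B

Derivation:
Walk down from root: A -> E -> B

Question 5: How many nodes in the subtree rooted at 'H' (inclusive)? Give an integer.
Subtree rooted at H contains: D, H
Count = 2

Answer: 2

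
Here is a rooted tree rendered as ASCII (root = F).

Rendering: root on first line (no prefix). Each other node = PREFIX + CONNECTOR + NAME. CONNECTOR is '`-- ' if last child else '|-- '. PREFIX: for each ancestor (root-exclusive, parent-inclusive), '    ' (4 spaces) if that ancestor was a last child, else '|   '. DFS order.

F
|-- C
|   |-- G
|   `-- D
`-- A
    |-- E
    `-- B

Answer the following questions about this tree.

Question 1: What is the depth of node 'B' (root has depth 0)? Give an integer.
Path from root to B: F -> A -> B
Depth = number of edges = 2

Answer: 2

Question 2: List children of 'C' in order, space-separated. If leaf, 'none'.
Node C's children (from adjacency): G, D

Answer: G D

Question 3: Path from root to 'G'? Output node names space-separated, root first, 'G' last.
Walk down from root: F -> C -> G

Answer: F C G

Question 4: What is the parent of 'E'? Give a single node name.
Answer: A

Derivation:
Scan adjacency: E appears as child of A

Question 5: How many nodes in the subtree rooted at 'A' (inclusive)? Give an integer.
Subtree rooted at A contains: A, B, E
Count = 3

Answer: 3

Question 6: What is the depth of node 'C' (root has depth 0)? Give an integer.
Path from root to C: F -> C
Depth = number of edges = 1

Answer: 1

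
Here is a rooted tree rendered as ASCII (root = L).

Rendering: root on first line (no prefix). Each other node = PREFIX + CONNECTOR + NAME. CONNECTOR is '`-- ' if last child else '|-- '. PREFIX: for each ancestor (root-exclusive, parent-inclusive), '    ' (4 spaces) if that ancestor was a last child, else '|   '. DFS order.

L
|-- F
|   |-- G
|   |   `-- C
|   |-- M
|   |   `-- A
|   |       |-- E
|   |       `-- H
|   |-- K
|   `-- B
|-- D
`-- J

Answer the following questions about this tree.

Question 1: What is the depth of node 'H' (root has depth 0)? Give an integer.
Answer: 4

Derivation:
Path from root to H: L -> F -> M -> A -> H
Depth = number of edges = 4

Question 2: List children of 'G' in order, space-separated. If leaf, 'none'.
Answer: C

Derivation:
Node G's children (from adjacency): C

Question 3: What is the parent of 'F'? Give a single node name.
Answer: L

Derivation:
Scan adjacency: F appears as child of L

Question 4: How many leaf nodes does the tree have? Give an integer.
Leaves (nodes with no children): B, C, D, E, H, J, K

Answer: 7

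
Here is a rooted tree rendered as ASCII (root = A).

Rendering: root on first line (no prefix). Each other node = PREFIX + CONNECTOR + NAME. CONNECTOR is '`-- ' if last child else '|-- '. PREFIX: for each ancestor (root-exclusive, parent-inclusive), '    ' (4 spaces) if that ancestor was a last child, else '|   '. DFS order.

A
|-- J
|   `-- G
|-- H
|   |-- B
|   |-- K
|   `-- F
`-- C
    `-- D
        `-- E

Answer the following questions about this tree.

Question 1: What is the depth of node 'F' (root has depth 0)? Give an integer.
Path from root to F: A -> H -> F
Depth = number of edges = 2

Answer: 2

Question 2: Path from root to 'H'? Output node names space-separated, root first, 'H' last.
Walk down from root: A -> H

Answer: A H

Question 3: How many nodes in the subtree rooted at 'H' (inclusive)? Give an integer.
Answer: 4

Derivation:
Subtree rooted at H contains: B, F, H, K
Count = 4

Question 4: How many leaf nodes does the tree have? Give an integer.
Answer: 5

Derivation:
Leaves (nodes with no children): B, E, F, G, K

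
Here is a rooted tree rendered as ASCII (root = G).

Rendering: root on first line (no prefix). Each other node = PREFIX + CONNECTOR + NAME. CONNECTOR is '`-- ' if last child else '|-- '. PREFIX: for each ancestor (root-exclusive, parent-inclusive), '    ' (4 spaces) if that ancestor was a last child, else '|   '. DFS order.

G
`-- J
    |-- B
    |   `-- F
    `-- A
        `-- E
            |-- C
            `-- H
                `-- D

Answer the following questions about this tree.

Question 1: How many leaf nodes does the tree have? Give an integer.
Leaves (nodes with no children): C, D, F

Answer: 3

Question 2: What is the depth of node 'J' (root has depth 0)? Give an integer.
Path from root to J: G -> J
Depth = number of edges = 1

Answer: 1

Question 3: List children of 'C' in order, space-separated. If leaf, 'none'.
Answer: none

Derivation:
Node C's children (from adjacency): (leaf)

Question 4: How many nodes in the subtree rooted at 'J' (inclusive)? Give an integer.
Answer: 8

Derivation:
Subtree rooted at J contains: A, B, C, D, E, F, H, J
Count = 8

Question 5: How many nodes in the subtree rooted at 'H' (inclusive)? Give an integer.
Answer: 2

Derivation:
Subtree rooted at H contains: D, H
Count = 2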